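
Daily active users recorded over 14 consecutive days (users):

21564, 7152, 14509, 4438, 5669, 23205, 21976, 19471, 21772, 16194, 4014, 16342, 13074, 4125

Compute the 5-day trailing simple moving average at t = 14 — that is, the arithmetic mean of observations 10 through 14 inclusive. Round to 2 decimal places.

10749.80

Sum of periods 10–14: 16194 + 4014 + 16342 + 13074 + 4125 = 53749
Divide by 5: 53749 / 5 = 10749.80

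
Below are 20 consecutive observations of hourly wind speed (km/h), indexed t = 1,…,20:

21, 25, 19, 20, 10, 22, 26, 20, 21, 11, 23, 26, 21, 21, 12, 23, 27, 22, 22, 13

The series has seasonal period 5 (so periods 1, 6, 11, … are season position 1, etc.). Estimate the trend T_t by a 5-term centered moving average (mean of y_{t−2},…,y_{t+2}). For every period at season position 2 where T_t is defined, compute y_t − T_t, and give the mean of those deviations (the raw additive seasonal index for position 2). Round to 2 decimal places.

Season position 2 occurs at t = 7, 12, 17 (where T_t is defined).
t=7: T_7 = 19.8000; y_7 − T_7 = 26 − 19.8000 = 6.2000
t=12: T_12 = 20.4000; y_12 − T_12 = 26 − 20.4000 = 5.6000
t=17: T_17 = 21.2000; y_17 − T_17 = 27 − 21.2000 = 5.8000
Mean deviation: (6.2000 + 5.6000 + 5.8000) / 3 = 5.87

5.87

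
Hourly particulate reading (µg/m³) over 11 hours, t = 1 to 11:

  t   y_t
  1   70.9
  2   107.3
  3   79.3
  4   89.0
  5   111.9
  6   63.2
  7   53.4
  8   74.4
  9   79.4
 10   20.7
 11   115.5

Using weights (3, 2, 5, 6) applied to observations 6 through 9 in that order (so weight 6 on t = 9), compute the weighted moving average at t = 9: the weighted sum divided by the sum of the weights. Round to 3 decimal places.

Weighted sum: 3·63.2 + 2·53.4 + 5·74.4 + 6·79.4 = 189.6 + 106.8 + 372.0 + 476.4 = 1144.8
Weight total: 3 + 2 + 5 + 6 = 16
WMA = 1144.8 / 16 = 71.550

71.550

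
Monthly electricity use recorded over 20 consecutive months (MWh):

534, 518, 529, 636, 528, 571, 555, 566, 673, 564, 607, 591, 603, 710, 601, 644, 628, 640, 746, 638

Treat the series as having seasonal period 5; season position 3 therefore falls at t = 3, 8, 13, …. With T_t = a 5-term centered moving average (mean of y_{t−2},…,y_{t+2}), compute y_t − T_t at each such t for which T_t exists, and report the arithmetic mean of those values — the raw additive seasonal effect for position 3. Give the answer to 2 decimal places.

-19.60

Season position 3 occurs at t = 3, 8, 13, 18 (where T_t is defined).
t=3: T_3 = 549.0000; y_3 − T_3 = 529 − 549.0000 = -20.0000
t=8: T_8 = 585.8000; y_8 − T_8 = 566 − 585.8000 = -19.8000
t=13: T_13 = 622.4000; y_13 − T_13 = 603 − 622.4000 = -19.4000
t=18: T_18 = 659.2000; y_18 − T_18 = 640 − 659.2000 = -19.2000
Mean deviation: (-20.0000 + -19.8000 + -19.4000 + -19.2000) / 4 = -19.60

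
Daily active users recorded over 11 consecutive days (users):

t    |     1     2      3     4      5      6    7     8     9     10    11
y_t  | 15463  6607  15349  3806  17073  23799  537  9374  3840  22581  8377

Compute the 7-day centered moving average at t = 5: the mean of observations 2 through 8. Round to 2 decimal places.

Sum of periods 2–8: 6607 + 15349 + 3806 + 17073 + 23799 + 537 + 9374 = 76545
Divide by 7: 76545 / 7 = 10935.00

10935.00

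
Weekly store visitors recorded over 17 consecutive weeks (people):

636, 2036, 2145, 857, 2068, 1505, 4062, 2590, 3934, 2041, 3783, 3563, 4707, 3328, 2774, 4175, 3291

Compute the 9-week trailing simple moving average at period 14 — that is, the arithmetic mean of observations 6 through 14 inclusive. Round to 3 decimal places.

Sum of periods 6–14: 1505 + 4062 + 2590 + 3934 + 2041 + 3783 + 3563 + 4707 + 3328 = 29513
Divide by 9: 29513 / 9 = 3279.222

3279.222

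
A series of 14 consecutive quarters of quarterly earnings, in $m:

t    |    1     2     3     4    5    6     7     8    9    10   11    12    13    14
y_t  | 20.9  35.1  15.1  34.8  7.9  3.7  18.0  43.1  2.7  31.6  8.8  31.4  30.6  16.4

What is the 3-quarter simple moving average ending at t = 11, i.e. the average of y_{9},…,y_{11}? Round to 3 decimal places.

Sum of periods 9–11: 2.7 + 31.6 + 8.8 = 43.1
Divide by 3: 43.1 / 3 = 14.367

14.367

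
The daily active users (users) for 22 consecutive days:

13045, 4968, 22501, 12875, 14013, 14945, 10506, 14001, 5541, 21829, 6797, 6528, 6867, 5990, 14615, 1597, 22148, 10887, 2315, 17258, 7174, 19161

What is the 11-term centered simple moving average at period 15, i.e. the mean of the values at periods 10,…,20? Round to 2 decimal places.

Sum of periods 10–20: 21829 + 6797 + 6528 + 6867 + 5990 + 14615 + 1597 + 22148 + 10887 + 2315 + 17258 = 116831
Divide by 11: 116831 / 11 = 10621.00

10621.00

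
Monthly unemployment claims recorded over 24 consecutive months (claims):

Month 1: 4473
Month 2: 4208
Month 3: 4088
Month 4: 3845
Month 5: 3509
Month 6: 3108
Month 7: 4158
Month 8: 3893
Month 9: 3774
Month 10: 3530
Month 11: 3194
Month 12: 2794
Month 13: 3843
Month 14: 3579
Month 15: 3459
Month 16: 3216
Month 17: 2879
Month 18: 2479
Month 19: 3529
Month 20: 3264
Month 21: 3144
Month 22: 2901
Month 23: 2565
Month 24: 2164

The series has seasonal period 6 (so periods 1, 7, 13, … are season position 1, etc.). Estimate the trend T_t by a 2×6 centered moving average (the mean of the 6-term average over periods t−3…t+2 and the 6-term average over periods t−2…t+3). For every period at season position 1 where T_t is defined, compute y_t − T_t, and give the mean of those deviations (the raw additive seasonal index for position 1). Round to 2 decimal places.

469.72

Season position 1 occurs at t = 7, 13, 19 (where T_t is defined).
t=7: T_7 = 3688.2500; y_7 − T_7 = 4158 − 3688.2500 = 469.7500
t=13: T_13 = 3373.6667; y_13 − T_13 = 3843 − 3373.6667 = 469.3333
t=19: T_19 = 3058.9167; y_19 − T_19 = 3529 − 3058.9167 = 470.0833
Mean deviation: (469.7500 + 469.3333 + 470.0833) / 3 = 469.72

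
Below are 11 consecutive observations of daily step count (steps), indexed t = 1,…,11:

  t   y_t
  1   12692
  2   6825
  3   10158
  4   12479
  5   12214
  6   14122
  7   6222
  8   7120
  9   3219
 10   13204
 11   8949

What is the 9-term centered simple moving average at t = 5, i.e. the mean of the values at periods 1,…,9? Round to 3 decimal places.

Sum of periods 1–9: 12692 + 6825 + 10158 + 12479 + 12214 + 14122 + 6222 + 7120 + 3219 = 85051
Divide by 9: 85051 / 9 = 9450.111

9450.111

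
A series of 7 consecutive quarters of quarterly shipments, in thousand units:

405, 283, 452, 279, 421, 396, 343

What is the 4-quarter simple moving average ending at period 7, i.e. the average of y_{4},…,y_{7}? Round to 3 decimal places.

359.750

Sum of periods 4–7: 279 + 421 + 396 + 343 = 1439
Divide by 4: 1439 / 4 = 359.750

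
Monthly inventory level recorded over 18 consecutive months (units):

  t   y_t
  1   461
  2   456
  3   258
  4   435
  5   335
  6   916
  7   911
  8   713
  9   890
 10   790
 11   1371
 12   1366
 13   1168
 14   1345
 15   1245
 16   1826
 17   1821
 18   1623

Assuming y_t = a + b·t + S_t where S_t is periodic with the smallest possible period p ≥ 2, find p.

First differences y_{t+1} − y_t: -5, -198, 177, -100, 581, -5, -198, 177, -100, 581, -5, -198, …
The difference pattern repeats every 5 terms and not for any smaller step, so p = 5.

5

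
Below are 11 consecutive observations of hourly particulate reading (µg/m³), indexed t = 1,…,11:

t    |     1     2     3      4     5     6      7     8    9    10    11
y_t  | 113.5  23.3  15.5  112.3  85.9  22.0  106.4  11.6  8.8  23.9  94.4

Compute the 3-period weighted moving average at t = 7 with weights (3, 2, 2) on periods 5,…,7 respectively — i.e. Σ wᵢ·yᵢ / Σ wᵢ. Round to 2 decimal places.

73.50

Weighted sum: 3·85.9 + 2·22.0 + 2·106.4 = 257.7 + 44.0 + 212.8 = 514.5
Weight total: 3 + 2 + 2 = 7
WMA = 514.5 / 7 = 73.50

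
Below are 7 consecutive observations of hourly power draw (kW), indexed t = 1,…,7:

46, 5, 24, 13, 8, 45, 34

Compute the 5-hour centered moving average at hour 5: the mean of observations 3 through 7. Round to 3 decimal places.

24.800

Sum of periods 3–7: 24 + 13 + 8 + 45 + 34 = 124
Divide by 5: 124 / 5 = 24.800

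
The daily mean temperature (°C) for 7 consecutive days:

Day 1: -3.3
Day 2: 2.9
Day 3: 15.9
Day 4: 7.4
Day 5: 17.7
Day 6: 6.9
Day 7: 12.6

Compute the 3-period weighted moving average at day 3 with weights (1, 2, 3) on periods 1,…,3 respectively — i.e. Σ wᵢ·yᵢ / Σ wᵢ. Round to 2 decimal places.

8.37

Weighted sum: 1·-3.3 + 2·2.9 + 3·15.9 = -3.3 + 5.8 + 47.7 = 50.2
Weight total: 1 + 2 + 3 = 6
WMA = 50.2 / 6 = 8.37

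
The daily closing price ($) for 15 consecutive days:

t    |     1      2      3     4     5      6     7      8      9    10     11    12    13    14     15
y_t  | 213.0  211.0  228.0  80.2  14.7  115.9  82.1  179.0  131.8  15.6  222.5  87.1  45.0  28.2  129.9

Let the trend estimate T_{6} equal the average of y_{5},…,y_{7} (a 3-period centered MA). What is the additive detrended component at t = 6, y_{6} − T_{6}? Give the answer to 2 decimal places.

45.00

Trend T_6 = (14.7 + 115.9 + 82.1) / 3 = 212.7/3 = 70.9000
Detrended value: 115.9 − 70.9000 = 45.00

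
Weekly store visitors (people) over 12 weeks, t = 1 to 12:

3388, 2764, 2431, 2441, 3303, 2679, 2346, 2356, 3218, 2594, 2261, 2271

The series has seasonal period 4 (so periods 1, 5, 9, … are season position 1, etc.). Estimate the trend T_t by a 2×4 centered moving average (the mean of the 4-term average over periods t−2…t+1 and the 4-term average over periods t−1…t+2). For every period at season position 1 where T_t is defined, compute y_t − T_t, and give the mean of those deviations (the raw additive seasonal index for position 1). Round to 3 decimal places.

600.125

Season position 1 occurs at t = 5, 9 (where T_t is defined).
t=5: T_5 = 2702.87500; y_5 − T_5 = 3303 − 2702.87500 = 600.12500
t=9: T_9 = 2617.87500; y_9 − T_9 = 3218 − 2617.87500 = 600.12500
Mean deviation: (600.12500 + 600.12500) / 2 = 600.125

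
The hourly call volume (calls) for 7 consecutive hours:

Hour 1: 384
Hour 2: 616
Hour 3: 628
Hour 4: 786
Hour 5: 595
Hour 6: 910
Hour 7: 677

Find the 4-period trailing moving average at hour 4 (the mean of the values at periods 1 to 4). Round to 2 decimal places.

Sum of periods 1–4: 384 + 616 + 628 + 786 = 2414
Divide by 4: 2414 / 4 = 603.50

603.50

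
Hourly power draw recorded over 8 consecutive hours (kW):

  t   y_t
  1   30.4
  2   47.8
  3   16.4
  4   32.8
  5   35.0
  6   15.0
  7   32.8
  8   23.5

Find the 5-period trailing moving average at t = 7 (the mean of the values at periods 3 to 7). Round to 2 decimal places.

26.40

Sum of periods 3–7: 16.4 + 32.8 + 35.0 + 15.0 + 32.8 = 132.0
Divide by 5: 132.0 / 5 = 26.40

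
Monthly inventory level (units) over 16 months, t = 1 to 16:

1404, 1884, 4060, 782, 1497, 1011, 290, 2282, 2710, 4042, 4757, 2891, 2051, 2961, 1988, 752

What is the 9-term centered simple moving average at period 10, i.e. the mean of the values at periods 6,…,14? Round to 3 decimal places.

Sum of periods 6–14: 1011 + 290 + 2282 + 2710 + 4042 + 4757 + 2891 + 2051 + 2961 = 22995
Divide by 9: 22995 / 9 = 2555.000

2555.000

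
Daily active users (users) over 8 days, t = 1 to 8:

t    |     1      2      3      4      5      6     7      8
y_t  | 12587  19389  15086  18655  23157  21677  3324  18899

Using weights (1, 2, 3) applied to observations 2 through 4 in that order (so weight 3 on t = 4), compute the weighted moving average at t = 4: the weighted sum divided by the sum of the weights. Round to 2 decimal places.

17587.67

Weighted sum: 1·19389 + 2·15086 + 3·18655 = 19389 + 30172 + 55965 = 105526
Weight total: 1 + 2 + 3 = 6
WMA = 105526 / 6 = 17587.67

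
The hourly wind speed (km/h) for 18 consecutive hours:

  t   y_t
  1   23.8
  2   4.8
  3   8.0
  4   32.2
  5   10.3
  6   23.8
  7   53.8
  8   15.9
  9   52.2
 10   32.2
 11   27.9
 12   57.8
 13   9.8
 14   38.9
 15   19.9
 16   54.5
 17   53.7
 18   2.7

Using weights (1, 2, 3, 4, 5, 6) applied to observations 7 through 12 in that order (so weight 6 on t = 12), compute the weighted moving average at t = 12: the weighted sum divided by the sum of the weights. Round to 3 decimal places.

Weighted sum: 1·53.8 + 2·15.9 + 3·52.2 + 4·32.2 + 5·27.9 + 6·57.8 = 53.8 + 31.8 + 156.6 + 128.8 + 139.5 + 346.8 = 857.3
Weight total: 1 + 2 + 3 + 4 + 5 + 6 = 21
WMA = 857.3 / 21 = 40.824

40.824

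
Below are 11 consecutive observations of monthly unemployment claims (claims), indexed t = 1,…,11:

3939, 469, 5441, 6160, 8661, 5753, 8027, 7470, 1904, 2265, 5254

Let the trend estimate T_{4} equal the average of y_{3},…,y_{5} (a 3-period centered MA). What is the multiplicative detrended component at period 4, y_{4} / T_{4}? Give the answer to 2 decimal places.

0.91

Trend T_4 = (5441 + 6160 + 8661) / 3 = 20262/3 = 6754.0000
Ratio to trend: 6160 / 6754.0000 = 0.91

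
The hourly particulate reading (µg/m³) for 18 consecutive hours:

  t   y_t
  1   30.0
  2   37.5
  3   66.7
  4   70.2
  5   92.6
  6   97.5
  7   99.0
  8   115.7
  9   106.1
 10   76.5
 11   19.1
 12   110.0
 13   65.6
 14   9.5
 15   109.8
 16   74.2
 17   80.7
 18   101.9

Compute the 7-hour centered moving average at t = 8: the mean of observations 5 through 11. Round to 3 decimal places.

86.643

Sum of periods 5–11: 92.6 + 97.5 + 99.0 + 115.7 + 106.1 + 76.5 + 19.1 = 606.5
Divide by 7: 606.5 / 7 = 86.643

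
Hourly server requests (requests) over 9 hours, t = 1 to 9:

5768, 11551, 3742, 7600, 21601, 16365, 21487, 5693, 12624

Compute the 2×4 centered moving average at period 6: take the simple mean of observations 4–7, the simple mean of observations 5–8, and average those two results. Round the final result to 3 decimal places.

Sum over 4–7: 7600 + 21601 + 16365 + 21487 = 67053
Sum over 5–8: 21601 + 16365 + 21487 + 5693 = 65146
CMA at t=6 = (67053 + 65146) / (2·4) = 132199 / 8 = 16524.875

16524.875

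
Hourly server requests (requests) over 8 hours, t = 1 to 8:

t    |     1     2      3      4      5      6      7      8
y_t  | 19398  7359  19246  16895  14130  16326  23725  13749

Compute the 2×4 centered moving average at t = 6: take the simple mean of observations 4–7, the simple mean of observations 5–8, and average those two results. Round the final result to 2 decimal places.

Sum over 4–7: 16895 + 14130 + 16326 + 23725 = 71076
Sum over 5–8: 14130 + 16326 + 23725 + 13749 = 67930
CMA at t=6 = (71076 + 67930) / (2·4) = 139006 / 8 = 17375.75

17375.75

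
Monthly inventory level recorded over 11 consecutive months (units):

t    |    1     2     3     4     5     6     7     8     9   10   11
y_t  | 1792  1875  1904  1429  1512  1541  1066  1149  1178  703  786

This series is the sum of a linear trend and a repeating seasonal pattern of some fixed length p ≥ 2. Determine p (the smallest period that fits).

First differences y_{t+1} − y_t: 83, 29, -475, 83, 29, -475, 83, 29, …
The difference pattern repeats every 3 terms and not for any smaller step, so p = 3.

3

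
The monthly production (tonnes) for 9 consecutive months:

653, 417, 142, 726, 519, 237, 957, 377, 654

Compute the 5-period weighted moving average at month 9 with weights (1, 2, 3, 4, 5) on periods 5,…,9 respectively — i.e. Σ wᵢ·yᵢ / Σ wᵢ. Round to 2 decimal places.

576.13

Weighted sum: 1·519 + 2·237 + 3·957 + 4·377 + 5·654 = 519 + 474 + 2871 + 1508 + 3270 = 8642
Weight total: 1 + 2 + 3 + 4 + 5 = 15
WMA = 8642 / 15 = 576.13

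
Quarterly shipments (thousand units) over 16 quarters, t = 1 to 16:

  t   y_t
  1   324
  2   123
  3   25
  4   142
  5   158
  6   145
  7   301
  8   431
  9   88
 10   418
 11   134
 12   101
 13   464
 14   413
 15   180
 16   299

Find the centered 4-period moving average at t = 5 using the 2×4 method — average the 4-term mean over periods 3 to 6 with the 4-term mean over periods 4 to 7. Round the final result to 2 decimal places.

152.00

Sum over 3–6: 25 + 142 + 158 + 145 = 470
Sum over 4–7: 142 + 158 + 145 + 301 = 746
CMA at t=5 = (470 + 746) / (2·4) = 1216 / 8 = 152.00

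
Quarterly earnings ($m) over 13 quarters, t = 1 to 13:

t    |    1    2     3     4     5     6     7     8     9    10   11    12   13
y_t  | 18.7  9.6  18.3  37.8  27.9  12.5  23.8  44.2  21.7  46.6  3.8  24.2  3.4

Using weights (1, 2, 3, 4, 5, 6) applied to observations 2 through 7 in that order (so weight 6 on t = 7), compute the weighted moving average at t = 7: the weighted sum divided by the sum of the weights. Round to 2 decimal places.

22.69

Weighted sum: 1·9.6 + 2·18.3 + 3·37.8 + 4·27.9 + 5·12.5 + 6·23.8 = 9.6 + 36.6 + 113.4 + 111.6 + 62.5 + 142.8 = 476.5
Weight total: 1 + 2 + 3 + 4 + 5 + 6 = 21
WMA = 476.5 / 21 = 22.69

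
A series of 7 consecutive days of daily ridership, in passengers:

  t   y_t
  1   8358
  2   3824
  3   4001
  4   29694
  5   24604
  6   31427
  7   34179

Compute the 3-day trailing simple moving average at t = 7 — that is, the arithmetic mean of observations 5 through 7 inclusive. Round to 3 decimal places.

30070.000

Sum of periods 5–7: 24604 + 31427 + 34179 = 90210
Divide by 3: 90210 / 3 = 30070.000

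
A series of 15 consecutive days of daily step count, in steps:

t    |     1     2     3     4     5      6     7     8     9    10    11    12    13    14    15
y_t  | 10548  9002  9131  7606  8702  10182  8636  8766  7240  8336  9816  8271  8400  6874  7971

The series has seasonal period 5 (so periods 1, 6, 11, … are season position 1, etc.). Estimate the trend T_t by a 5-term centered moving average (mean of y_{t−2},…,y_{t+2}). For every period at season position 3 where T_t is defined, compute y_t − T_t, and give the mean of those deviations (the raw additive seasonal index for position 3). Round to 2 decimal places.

133.60

Season position 3 occurs at t = 3, 8, 13 (where T_t is defined).
t=3: T_3 = 8997.8000; y_3 − T_3 = 9131 − 8997.8000 = 133.2000
t=8: T_8 = 8632.0000; y_8 − T_8 = 8766 − 8632.0000 = 134.0000
t=13: T_13 = 8266.4000; y_13 − T_13 = 8400 − 8266.4000 = 133.6000
Mean deviation: (133.2000 + 134.0000 + 133.6000) / 3 = 133.60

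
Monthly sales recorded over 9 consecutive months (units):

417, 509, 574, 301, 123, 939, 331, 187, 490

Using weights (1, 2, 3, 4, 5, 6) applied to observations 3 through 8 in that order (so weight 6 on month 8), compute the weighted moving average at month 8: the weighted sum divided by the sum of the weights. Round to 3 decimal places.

384.667

Weighted sum: 1·574 + 2·301 + 3·123 + 4·939 + 5·331 + 6·187 = 574 + 602 + 369 + 3756 + 1655 + 1122 = 8078
Weight total: 1 + 2 + 3 + 4 + 5 + 6 = 21
WMA = 8078 / 21 = 384.667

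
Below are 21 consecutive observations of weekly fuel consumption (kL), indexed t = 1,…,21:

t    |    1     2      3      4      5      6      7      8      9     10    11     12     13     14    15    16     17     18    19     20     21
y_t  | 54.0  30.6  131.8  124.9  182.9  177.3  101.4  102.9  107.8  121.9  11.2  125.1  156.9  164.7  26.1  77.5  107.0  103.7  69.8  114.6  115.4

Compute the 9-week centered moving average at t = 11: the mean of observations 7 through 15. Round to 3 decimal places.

Sum of periods 7–15: 101.4 + 102.9 + 107.8 + 121.9 + 11.2 + 125.1 + 156.9 + 164.7 + 26.1 = 918.0
Divide by 9: 918.0 / 9 = 102.000

102.000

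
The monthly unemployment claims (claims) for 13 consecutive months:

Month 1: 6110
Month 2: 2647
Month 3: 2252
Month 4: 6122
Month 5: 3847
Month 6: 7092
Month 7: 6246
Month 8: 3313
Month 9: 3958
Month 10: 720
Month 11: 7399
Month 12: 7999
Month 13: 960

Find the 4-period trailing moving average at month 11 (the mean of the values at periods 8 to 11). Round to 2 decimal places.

Sum of periods 8–11: 3313 + 3958 + 720 + 7399 = 15390
Divide by 4: 15390 / 4 = 3847.50

3847.50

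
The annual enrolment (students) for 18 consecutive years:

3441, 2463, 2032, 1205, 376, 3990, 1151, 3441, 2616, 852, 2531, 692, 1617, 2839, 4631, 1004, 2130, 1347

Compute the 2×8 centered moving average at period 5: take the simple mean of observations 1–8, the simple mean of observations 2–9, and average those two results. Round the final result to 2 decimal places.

Sum over 1–8: 3441 + 2463 + 2032 + 1205 + 376 + 3990 + 1151 + 3441 = 18099
Sum over 2–9: 2463 + 2032 + 1205 + 376 + 3990 + 1151 + 3441 + 2616 = 17274
CMA at t=5 = (18099 + 17274) / (2·8) = 35373 / 16 = 2210.81

2210.81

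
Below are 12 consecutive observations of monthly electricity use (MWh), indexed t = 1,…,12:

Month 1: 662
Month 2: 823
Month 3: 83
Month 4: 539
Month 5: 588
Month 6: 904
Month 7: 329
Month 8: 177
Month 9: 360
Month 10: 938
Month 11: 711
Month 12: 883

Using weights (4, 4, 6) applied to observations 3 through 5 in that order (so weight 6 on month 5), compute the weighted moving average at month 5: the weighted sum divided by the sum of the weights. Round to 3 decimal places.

429.714

Weighted sum: 4·83 + 4·539 + 6·588 = 332 + 2156 + 3528 = 6016
Weight total: 4 + 4 + 6 = 14
WMA = 6016 / 14 = 429.714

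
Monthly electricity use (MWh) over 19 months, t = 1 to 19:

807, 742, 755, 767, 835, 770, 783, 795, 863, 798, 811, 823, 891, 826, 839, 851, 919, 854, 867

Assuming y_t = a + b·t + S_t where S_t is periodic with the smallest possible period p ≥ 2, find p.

First differences y_{t+1} − y_t: -65, 13, 12, 68, -65, 13, 12, 68, -65, 13, …
The difference pattern repeats every 4 terms and not for any smaller step, so p = 4.

4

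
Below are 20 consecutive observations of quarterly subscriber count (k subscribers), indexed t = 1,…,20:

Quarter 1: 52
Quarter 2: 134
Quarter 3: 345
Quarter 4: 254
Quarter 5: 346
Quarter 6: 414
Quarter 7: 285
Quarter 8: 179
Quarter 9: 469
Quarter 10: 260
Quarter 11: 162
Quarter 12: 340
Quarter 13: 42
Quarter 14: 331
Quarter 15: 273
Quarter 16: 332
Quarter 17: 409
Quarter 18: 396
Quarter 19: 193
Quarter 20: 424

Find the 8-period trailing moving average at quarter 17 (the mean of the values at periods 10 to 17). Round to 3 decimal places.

268.625

Sum of periods 10–17: 260 + 162 + 340 + 42 + 331 + 273 + 332 + 409 = 2149
Divide by 8: 2149 / 8 = 268.625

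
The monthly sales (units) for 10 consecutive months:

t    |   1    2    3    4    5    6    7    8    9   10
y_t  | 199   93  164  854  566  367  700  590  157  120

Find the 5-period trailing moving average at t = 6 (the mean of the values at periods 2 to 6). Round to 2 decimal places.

Sum of periods 2–6: 93 + 164 + 854 + 566 + 367 = 2044
Divide by 5: 2044 / 5 = 408.80

408.80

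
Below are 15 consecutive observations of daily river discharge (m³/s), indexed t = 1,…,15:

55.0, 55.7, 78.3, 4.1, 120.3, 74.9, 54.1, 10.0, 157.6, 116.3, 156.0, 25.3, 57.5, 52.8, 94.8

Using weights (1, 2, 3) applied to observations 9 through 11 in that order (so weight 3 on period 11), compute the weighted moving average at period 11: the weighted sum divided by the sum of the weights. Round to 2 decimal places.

143.03

Weighted sum: 1·157.6 + 2·116.3 + 3·156.0 = 157.6 + 232.6 + 468.0 = 858.2
Weight total: 1 + 2 + 3 = 6
WMA = 858.2 / 6 = 143.03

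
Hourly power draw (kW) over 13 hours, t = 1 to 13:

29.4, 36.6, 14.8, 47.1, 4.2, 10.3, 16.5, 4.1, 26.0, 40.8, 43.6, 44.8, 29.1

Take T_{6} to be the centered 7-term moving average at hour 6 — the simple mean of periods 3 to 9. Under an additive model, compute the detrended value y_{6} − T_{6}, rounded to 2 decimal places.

Trend T_6 = (14.8 + 47.1 + 4.2 + 10.3 + 16.5 + 4.1 + 26.0) / 7 = 123.0/7 = 17.5714
Detrended value: 10.3 − 17.5714 = -7.27

-7.27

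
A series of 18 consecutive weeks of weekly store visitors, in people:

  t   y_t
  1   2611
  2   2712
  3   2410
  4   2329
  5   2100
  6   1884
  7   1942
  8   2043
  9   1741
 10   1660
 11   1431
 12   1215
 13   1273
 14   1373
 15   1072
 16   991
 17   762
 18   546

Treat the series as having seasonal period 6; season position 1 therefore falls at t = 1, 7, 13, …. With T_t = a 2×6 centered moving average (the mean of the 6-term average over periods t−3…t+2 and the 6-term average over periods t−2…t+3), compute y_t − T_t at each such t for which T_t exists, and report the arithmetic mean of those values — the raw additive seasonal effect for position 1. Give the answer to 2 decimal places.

-8.67

Season position 1 occurs at t = 7, 13 (where T_t is defined).
t=7: T_7 = 1950.7500; y_7 − T_7 = 1942 − 1950.7500 = -8.7500
t=13: T_13 = 1281.5833; y_13 − T_13 = 1273 − 1281.5833 = -8.5833
Mean deviation: (-8.7500 + -8.5833) / 2 = -8.67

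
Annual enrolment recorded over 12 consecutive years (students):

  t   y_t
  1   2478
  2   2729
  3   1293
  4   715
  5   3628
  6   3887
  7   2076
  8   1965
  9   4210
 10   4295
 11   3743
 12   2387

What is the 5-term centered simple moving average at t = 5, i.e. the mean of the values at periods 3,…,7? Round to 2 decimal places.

2319.80

Sum of periods 3–7: 1293 + 715 + 3628 + 3887 + 2076 = 11599
Divide by 5: 11599 / 5 = 2319.80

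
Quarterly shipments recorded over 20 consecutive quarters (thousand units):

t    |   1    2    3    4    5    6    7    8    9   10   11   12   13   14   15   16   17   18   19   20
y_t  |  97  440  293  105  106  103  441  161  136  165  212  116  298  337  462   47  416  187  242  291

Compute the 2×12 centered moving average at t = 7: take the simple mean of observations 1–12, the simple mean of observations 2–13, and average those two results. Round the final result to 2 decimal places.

Sum over 1–12: 97 + 440 + 293 + 105 + 106 + 103 + 441 + 161 + 136 + 165 + 212 + 116 = 2375
Sum over 2–13: 440 + 293 + 105 + 106 + 103 + 441 + 161 + 136 + 165 + 212 + 116 + 298 = 2576
CMA at t=7 = (2375 + 2576) / (2·12) = 4951 / 24 = 206.29

206.29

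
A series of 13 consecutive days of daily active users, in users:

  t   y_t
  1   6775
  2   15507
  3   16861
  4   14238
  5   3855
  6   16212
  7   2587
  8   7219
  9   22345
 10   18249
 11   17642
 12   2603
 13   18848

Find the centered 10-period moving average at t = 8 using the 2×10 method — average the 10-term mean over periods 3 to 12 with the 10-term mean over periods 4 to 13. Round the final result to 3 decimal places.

Sum over 3–12: 16861 + 14238 + 3855 + 16212 + 2587 + 7219 + 22345 + 18249 + 17642 + 2603 = 121811
Sum over 4–13: 14238 + 3855 + 16212 + 2587 + 7219 + 22345 + 18249 + 17642 + 2603 + 18848 = 123798
CMA at t=8 = (121811 + 123798) / (2·10) = 245609 / 20 = 12280.450

12280.450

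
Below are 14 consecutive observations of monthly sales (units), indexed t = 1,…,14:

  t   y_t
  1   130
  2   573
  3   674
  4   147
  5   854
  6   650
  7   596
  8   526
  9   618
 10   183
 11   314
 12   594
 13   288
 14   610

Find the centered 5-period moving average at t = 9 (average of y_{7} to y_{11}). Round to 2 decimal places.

Sum of periods 7–11: 596 + 526 + 618 + 183 + 314 = 2237
Divide by 5: 2237 / 5 = 447.40

447.40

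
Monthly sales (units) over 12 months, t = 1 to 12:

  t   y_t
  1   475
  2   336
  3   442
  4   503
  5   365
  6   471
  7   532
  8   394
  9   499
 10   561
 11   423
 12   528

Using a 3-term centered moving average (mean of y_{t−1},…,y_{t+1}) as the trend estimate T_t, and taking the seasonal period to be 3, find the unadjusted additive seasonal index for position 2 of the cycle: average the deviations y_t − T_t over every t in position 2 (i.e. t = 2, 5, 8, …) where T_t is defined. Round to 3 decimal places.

-81.250

Season position 2 occurs at t = 2, 5, 8, 11 (where T_t is defined).
t=2: T_2 = 417.66667; y_2 − T_2 = 336 − 417.66667 = -81.66667
t=5: T_5 = 446.33333; y_5 − T_5 = 365 − 446.33333 = -81.33333
t=8: T_8 = 475.00000; y_8 − T_8 = 394 − 475.00000 = -81.00000
t=11: T_11 = 504.00000; y_11 − T_11 = 423 − 504.00000 = -81.00000
Mean deviation: (-81.66667 + -81.33333 + -81.00000 + -81.00000) / 4 = -81.250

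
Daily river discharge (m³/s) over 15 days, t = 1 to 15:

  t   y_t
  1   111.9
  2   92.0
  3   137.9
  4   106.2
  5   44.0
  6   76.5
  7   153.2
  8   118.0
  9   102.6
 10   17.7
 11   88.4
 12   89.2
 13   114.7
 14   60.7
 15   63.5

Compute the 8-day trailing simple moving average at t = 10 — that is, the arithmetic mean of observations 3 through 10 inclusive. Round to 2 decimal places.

94.51

Sum of periods 3–10: 137.9 + 106.2 + 44.0 + 76.5 + 153.2 + 118.0 + 102.6 + 17.7 = 756.1
Divide by 8: 756.1 / 8 = 94.51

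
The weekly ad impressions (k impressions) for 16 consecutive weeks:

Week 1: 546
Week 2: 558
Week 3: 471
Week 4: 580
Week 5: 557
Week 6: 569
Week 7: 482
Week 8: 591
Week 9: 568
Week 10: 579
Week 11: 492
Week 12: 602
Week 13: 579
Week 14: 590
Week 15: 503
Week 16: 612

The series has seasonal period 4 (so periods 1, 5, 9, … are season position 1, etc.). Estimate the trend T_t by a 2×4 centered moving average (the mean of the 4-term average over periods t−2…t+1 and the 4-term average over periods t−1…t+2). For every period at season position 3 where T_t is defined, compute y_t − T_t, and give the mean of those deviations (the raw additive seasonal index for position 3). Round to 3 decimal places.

-69.292

Season position 3 occurs at t = 3, 7, 11 (where T_t is defined).
t=3: T_3 = 540.12500; y_3 − T_3 = 471 − 540.12500 = -69.12500
t=7: T_7 = 551.12500; y_7 − T_7 = 482 − 551.12500 = -69.12500
t=11: T_11 = 561.62500; y_11 − T_11 = 492 − 561.62500 = -69.62500
Mean deviation: (-69.12500 + -69.12500 + -69.62500) / 3 = -69.292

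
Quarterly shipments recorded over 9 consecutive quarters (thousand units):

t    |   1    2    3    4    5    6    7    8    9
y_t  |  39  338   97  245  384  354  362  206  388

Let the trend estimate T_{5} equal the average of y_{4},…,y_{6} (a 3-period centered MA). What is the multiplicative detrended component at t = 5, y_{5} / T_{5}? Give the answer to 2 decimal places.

Trend T_5 = (245 + 384 + 354) / 3 = 983/3 = 327.6667
Ratio to trend: 384 / 327.6667 = 1.17

1.17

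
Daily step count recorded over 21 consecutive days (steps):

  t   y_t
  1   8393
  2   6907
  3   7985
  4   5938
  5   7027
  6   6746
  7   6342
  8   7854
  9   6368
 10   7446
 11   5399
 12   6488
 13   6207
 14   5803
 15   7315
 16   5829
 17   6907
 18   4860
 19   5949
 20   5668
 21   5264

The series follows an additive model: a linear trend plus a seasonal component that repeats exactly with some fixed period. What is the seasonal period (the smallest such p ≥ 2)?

First differences y_{t+1} − y_t: -1486, 1078, -2047, 1089, -281, -404, 1512, -1486, 1078, -2047, 1089, -281, -404, 1512, -1486, 1078, …
The difference pattern repeats every 7 terms and not for any smaller step, so p = 7.

7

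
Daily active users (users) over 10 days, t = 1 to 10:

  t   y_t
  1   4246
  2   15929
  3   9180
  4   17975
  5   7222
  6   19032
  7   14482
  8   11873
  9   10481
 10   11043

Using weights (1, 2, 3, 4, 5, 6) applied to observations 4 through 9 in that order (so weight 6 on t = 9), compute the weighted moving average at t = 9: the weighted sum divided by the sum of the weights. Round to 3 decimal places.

12842.571

Weighted sum: 1·17975 + 2·7222 + 3·19032 + 4·14482 + 5·11873 + 6·10481 = 17975 + 14444 + 57096 + 57928 + 59365 + 62886 = 269694
Weight total: 1 + 2 + 3 + 4 + 5 + 6 = 21
WMA = 269694 / 21 = 12842.571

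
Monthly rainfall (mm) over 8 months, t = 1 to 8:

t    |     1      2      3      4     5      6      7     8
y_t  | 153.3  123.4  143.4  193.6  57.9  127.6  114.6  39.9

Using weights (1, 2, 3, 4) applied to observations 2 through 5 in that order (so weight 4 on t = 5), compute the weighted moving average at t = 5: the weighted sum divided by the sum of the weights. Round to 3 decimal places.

Weighted sum: 1·123.4 + 2·143.4 + 3·193.6 + 4·57.9 = 123.4 + 286.8 + 580.8 + 231.6 = 1222.6
Weight total: 1 + 2 + 3 + 4 = 10
WMA = 1222.6 / 10 = 122.260

122.260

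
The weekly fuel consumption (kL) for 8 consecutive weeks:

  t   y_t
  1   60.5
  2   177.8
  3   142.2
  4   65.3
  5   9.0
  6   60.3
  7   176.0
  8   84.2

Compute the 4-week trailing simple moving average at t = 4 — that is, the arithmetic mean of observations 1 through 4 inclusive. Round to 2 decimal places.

Sum of periods 1–4: 60.5 + 177.8 + 142.2 + 65.3 = 445.8
Divide by 4: 445.8 / 4 = 111.45

111.45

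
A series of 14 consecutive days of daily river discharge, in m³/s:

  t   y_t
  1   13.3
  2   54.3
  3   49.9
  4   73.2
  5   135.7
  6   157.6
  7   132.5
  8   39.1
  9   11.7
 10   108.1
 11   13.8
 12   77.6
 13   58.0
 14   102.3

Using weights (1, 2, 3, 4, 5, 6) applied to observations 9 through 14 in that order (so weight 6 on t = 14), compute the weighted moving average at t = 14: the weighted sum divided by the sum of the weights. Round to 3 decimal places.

Weighted sum: 1·11.7 + 2·108.1 + 3·13.8 + 4·77.6 + 5·58.0 + 6·102.3 = 11.7 + 216.2 + 41.4 + 310.4 + 290.0 + 613.8 = 1483.5
Weight total: 1 + 2 + 3 + 4 + 5 + 6 = 21
WMA = 1483.5 / 21 = 70.643

70.643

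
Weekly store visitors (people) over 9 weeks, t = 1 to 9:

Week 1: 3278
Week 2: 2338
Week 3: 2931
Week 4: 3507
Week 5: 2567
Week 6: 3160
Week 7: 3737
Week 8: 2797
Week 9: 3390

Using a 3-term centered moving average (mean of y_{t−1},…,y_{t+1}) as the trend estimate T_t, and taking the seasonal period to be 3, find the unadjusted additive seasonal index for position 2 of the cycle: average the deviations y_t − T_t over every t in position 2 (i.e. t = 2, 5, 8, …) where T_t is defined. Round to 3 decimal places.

Season position 2 occurs at t = 2, 5, 8 (where T_t is defined).
t=2: T_2 = 2849.00000; y_2 − T_2 = 2338 − 2849.00000 = -511.00000
t=5: T_5 = 3078.00000; y_5 − T_5 = 2567 − 3078.00000 = -511.00000
t=8: T_8 = 3308.00000; y_8 − T_8 = 2797 − 3308.00000 = -511.00000
Mean deviation: (-511.00000 + -511.00000 + -511.00000) / 3 = -511.000

-511.000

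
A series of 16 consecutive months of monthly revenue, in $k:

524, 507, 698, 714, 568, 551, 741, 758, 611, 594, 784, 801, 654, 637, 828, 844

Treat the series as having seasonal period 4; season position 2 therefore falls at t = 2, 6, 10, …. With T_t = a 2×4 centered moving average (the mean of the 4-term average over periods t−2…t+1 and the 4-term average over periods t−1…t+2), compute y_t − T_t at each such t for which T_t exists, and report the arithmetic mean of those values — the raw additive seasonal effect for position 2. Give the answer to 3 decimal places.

Season position 2 occurs at t = 6, 10, 14 (where T_t is defined).
t=6: T_6 = 649.00000; y_6 − T_6 = 551 − 649.00000 = -98.00000
t=10: T_10 = 692.12500; y_10 − T_10 = 594 − 692.12500 = -98.12500
t=14: T_14 = 735.37500; y_14 − T_14 = 637 − 735.37500 = -98.37500
Mean deviation: (-98.00000 + -98.12500 + -98.37500) / 3 = -98.167

-98.167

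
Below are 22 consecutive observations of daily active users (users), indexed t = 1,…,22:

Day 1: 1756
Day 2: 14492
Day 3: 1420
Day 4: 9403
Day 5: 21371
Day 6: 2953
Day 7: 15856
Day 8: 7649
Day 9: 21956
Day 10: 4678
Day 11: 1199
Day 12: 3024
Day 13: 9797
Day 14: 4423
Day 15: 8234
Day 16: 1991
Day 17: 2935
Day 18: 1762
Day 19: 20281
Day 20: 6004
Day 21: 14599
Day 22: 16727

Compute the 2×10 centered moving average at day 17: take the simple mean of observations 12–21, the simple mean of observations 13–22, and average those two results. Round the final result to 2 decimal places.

7990.15

Sum over 12–21: 3024 + 9797 + 4423 + 8234 + 1991 + 2935 + 1762 + 20281 + 6004 + 14599 = 73050
Sum over 13–22: 9797 + 4423 + 8234 + 1991 + 2935 + 1762 + 20281 + 6004 + 14599 + 16727 = 86753
CMA at t=17 = (73050 + 86753) / (2·10) = 159803 / 20 = 7990.15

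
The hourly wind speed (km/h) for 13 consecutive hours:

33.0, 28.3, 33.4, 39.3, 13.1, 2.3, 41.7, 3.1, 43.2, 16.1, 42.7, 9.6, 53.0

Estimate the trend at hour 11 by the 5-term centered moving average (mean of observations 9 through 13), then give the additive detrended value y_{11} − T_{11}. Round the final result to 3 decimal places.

Trend T_11 = (43.2 + 16.1 + 42.7 + 9.6 + 53.0) / 5 = 164.6/5 = 32.92000
Detrended value: 42.7 − 32.92000 = 9.780

9.780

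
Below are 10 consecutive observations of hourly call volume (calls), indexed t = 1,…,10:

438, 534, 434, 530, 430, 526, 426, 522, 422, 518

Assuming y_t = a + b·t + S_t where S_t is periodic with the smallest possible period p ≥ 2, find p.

2

First differences y_{t+1} − y_t: 96, -100, 96, -100, 96, -100, …
The difference pattern repeats every 2 terms and not for any smaller step, so p = 2.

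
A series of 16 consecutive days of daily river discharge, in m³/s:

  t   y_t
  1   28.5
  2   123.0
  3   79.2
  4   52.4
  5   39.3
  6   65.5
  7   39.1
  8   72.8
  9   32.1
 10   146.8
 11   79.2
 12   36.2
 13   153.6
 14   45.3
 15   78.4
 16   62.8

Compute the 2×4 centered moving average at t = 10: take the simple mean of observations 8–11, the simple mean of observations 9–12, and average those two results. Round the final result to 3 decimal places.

78.150

Sum over 8–11: 72.8 + 32.1 + 146.8 + 79.2 = 330.9
Sum over 9–12: 32.1 + 146.8 + 79.2 + 36.2 = 294.3
CMA at t=10 = (330.9 + 294.3) / (2·4) = 625.2 / 8 = 78.150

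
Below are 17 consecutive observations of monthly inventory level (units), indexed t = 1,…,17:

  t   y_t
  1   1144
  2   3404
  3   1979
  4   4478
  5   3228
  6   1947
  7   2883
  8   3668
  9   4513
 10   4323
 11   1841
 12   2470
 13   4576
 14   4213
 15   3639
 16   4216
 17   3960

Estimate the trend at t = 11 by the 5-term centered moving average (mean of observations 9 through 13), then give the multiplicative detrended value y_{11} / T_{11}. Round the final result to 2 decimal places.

0.52

Trend T_11 = (4513 + 4323 + 1841 + 2470 + 4576) / 5 = 17723/5 = 3544.6000
Ratio to trend: 1841 / 3544.6000 = 0.52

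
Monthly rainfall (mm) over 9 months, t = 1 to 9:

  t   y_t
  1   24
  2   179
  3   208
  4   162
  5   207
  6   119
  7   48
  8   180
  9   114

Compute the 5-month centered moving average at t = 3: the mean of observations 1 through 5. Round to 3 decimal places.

156.000

Sum of periods 1–5: 24 + 179 + 208 + 162 + 207 = 780
Divide by 5: 780 / 5 = 156.000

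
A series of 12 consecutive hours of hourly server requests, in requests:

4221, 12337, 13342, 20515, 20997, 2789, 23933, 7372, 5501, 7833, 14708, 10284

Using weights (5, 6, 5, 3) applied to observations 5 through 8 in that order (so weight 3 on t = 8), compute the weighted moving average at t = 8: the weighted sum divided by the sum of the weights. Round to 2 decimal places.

13868.42

Weighted sum: 5·20997 + 6·2789 + 5·23933 + 3·7372 = 104985 + 16734 + 119665 + 22116 = 263500
Weight total: 5 + 6 + 5 + 3 = 19
WMA = 263500 / 19 = 13868.42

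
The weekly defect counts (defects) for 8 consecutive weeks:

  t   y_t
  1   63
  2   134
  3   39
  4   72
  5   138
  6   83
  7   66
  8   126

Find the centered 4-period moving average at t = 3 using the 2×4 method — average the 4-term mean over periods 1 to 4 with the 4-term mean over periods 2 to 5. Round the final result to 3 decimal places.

86.375

Sum over 1–4: 63 + 134 + 39 + 72 = 308
Sum over 2–5: 134 + 39 + 72 + 138 = 383
CMA at t=3 = (308 + 383) / (2·4) = 691 / 8 = 86.375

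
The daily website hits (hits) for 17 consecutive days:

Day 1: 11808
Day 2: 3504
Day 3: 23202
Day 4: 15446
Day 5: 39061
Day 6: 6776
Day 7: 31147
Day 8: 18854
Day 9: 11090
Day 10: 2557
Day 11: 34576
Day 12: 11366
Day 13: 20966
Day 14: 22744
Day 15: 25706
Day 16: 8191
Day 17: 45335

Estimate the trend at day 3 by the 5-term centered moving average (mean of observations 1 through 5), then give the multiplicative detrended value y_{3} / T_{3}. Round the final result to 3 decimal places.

Trend T_3 = (11808 + 3504 + 23202 + 15446 + 39061) / 5 = 93021/5 = 18604.20000
Ratio to trend: 23202 / 18604.20000 = 1.247

1.247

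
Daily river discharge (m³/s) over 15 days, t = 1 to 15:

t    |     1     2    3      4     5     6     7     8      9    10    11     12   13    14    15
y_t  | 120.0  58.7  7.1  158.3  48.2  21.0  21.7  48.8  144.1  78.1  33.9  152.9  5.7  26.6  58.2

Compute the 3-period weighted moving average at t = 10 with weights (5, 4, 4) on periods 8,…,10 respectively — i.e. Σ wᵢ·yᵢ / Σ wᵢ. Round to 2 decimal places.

87.14

Weighted sum: 5·48.8 + 4·144.1 + 4·78.1 = 244.0 + 576.4 + 312.4 = 1132.8
Weight total: 5 + 4 + 4 = 13
WMA = 1132.8 / 13 = 87.14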